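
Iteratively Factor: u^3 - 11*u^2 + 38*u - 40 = (u - 4)*(u^2 - 7*u + 10) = (u - 4)*(u - 2)*(u - 5)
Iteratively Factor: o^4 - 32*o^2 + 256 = (o + 4)*(o^3 - 4*o^2 - 16*o + 64) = (o - 4)*(o + 4)*(o^2 - 16) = (o - 4)*(o + 4)^2*(o - 4)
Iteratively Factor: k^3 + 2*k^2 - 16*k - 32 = (k - 4)*(k^2 + 6*k + 8) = (k - 4)*(k + 4)*(k + 2)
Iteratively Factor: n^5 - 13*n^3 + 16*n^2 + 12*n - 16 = (n + 1)*(n^4 - n^3 - 12*n^2 + 28*n - 16) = (n - 2)*(n + 1)*(n^3 + n^2 - 10*n + 8) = (n - 2)*(n - 1)*(n + 1)*(n^2 + 2*n - 8) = (n - 2)*(n - 1)*(n + 1)*(n + 4)*(n - 2)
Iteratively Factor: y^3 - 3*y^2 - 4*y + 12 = (y - 2)*(y^2 - y - 6) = (y - 2)*(y + 2)*(y - 3)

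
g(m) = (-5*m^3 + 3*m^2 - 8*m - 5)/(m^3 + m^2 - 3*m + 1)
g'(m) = (-15*m^2 + 6*m - 8)/(m^3 + m^2 - 3*m + 1) + (-3*m^2 - 2*m + 3)*(-5*m^3 + 3*m^2 - 8*m - 5)/(m^3 + m^2 - 3*m + 1)^2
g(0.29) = -30.15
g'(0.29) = -305.55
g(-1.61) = 8.60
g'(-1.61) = -16.46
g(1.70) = -9.32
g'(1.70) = 11.70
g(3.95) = -4.49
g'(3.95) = 0.21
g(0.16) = -11.32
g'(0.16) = -67.12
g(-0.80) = 1.67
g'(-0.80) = -5.08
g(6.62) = -4.37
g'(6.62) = -0.02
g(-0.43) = -0.25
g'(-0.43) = -5.92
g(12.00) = -4.52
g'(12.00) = -0.03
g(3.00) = -4.89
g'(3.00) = 0.78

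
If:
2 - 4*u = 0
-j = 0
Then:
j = 0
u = 1/2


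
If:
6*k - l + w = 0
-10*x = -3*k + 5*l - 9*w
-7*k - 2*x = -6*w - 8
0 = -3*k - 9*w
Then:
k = 12/5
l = 68/5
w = -4/5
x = -34/5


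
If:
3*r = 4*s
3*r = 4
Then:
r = 4/3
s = 1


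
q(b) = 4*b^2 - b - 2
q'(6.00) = 47.00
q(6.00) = 136.00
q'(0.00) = -1.00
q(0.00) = -2.00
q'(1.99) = 14.92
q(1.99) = 11.85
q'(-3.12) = -25.96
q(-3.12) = 40.06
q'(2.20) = 16.60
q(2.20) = 15.16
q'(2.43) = 18.44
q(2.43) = 19.19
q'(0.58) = 3.64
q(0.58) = -1.23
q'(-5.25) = -43.00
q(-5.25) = 113.50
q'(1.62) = 11.96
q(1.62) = 6.88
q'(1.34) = 9.72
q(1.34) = 3.84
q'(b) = 8*b - 1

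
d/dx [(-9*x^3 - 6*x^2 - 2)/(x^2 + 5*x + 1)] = (-9*x^4 - 90*x^3 - 57*x^2 - 8*x + 10)/(x^4 + 10*x^3 + 27*x^2 + 10*x + 1)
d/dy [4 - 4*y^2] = -8*y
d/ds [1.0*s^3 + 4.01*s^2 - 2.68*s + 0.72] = 3.0*s^2 + 8.02*s - 2.68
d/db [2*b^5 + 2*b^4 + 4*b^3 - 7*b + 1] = 10*b^4 + 8*b^3 + 12*b^2 - 7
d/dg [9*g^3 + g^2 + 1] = g*(27*g + 2)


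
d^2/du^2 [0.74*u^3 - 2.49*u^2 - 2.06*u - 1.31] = 4.44*u - 4.98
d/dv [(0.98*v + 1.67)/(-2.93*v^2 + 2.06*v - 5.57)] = (2.8714*v^2 + 9.7862*v - 8.8988)/(8.5849*v^4 - 12.0716*v^3 + 36.8838*v^2 - 22.9484*v + 31.0249)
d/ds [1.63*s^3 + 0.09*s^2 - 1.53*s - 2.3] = 4.89*s^2 + 0.18*s - 1.53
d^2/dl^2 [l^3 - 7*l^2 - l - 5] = 6*l - 14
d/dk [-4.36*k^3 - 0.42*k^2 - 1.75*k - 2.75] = -13.08*k^2 - 0.84*k - 1.75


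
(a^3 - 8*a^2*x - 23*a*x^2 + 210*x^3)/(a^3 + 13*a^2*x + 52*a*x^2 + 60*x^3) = (a^2 - 13*a*x + 42*x^2)/(a^2 + 8*a*x + 12*x^2)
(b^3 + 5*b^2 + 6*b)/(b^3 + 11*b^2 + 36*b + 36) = b/(b + 6)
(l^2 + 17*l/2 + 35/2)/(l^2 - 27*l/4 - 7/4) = 2*(2*l^2 + 17*l + 35)/(4*l^2 - 27*l - 7)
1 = 1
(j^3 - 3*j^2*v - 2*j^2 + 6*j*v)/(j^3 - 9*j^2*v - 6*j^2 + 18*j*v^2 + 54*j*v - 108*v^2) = j*(2 - j)/(-j^2 + 6*j*v + 6*j - 36*v)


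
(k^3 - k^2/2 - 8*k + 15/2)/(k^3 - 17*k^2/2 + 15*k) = (k^2 + 2*k - 3)/(k*(k - 6))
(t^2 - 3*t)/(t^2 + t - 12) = t/(t + 4)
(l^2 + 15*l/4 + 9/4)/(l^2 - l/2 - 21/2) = (4*l + 3)/(2*(2*l - 7))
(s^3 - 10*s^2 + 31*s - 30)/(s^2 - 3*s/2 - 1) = 2*(s^2 - 8*s + 15)/(2*s + 1)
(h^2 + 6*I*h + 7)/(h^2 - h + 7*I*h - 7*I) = (h - I)/(h - 1)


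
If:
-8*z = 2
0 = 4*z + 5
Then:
No Solution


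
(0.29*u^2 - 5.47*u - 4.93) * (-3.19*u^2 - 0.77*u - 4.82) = -0.9251*u^4 + 17.226*u^3 + 18.5408*u^2 + 30.1615*u + 23.7626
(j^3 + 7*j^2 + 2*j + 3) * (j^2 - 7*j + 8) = j^5 - 39*j^3 + 45*j^2 - 5*j + 24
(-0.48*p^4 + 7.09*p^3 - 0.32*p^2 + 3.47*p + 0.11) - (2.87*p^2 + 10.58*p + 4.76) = -0.48*p^4 + 7.09*p^3 - 3.19*p^2 - 7.11*p - 4.65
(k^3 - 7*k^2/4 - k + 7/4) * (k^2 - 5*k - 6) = k^5 - 27*k^4/4 + 7*k^3/4 + 69*k^2/4 - 11*k/4 - 21/2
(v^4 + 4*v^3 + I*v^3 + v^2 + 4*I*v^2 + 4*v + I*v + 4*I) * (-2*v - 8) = -2*v^5 - 16*v^4 - 2*I*v^4 - 34*v^3 - 16*I*v^3 - 16*v^2 - 34*I*v^2 - 32*v - 16*I*v - 32*I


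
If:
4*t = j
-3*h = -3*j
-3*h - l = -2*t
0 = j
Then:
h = 0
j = 0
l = 0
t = 0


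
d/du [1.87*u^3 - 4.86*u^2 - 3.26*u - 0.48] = 5.61*u^2 - 9.72*u - 3.26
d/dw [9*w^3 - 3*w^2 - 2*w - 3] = 27*w^2 - 6*w - 2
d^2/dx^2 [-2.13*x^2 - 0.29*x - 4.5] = -4.26000000000000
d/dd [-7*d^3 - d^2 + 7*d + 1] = -21*d^2 - 2*d + 7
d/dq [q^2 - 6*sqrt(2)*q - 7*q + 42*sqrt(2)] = 2*q - 6*sqrt(2) - 7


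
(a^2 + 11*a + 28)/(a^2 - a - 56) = (a + 4)/(a - 8)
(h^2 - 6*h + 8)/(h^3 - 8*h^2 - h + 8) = (h^2 - 6*h + 8)/(h^3 - 8*h^2 - h + 8)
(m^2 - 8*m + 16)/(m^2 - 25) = (m^2 - 8*m + 16)/(m^2 - 25)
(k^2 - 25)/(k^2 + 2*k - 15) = (k - 5)/(k - 3)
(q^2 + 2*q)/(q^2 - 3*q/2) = 2*(q + 2)/(2*q - 3)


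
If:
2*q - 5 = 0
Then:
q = 5/2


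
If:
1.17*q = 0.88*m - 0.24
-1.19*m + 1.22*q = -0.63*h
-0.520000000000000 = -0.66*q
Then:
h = 0.97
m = 1.32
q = 0.79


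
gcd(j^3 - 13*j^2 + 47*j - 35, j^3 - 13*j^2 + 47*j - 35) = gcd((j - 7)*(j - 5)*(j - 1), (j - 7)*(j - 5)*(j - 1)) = j^3 - 13*j^2 + 47*j - 35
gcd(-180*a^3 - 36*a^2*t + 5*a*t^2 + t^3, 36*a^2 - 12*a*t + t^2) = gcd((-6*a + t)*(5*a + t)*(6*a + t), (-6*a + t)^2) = -6*a + t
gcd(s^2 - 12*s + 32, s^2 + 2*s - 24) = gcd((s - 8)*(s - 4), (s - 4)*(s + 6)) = s - 4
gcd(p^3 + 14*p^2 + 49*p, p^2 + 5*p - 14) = p + 7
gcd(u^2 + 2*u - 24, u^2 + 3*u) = 1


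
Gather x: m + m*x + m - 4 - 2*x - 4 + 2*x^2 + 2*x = m*x + 2*m + 2*x^2 - 8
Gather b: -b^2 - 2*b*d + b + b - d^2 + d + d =-b^2 + b*(2 - 2*d) - d^2 + 2*d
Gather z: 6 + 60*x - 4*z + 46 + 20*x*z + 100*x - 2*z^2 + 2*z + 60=160*x - 2*z^2 + z*(20*x - 2) + 112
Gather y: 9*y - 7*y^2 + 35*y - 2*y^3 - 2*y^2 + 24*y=-2*y^3 - 9*y^2 + 68*y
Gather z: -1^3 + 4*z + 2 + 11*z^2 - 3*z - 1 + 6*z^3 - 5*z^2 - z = 6*z^3 + 6*z^2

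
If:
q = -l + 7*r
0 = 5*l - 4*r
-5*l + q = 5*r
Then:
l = 0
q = 0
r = 0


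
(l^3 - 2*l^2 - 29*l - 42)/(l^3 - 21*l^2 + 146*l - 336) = (l^2 + 5*l + 6)/(l^2 - 14*l + 48)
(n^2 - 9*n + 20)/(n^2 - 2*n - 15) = (n - 4)/(n + 3)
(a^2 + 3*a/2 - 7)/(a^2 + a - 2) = (a^2 + 3*a/2 - 7)/(a^2 + a - 2)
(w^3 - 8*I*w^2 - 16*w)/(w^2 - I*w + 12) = w*(w - 4*I)/(w + 3*I)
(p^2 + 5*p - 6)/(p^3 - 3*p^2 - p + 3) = (p + 6)/(p^2 - 2*p - 3)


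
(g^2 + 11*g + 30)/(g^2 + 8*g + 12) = (g + 5)/(g + 2)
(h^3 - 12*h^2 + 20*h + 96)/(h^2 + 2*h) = h - 14 + 48/h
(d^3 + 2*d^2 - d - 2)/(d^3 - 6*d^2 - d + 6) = (d + 2)/(d - 6)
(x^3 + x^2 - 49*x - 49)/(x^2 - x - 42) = (x^2 + 8*x + 7)/(x + 6)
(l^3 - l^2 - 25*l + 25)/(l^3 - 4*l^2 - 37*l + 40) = (l - 5)/(l - 8)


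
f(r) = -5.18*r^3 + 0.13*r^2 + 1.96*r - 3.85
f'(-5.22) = -422.84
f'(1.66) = -40.43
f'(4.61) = -327.10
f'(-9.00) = -1259.12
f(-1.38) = 7.31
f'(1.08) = -15.89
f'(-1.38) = -27.99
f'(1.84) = -50.17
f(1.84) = -32.07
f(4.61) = -499.55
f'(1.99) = -59.06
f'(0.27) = 0.90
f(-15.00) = 17478.50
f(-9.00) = 3765.26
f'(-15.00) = -3498.44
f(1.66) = -23.93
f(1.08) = -8.11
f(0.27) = -3.41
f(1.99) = -40.26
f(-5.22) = 726.25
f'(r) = -15.54*r^2 + 0.26*r + 1.96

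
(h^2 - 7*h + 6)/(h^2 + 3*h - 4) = (h - 6)/(h + 4)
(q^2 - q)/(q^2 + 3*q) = (q - 1)/(q + 3)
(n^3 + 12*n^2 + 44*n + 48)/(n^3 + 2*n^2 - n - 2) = (n^2 + 10*n + 24)/(n^2 - 1)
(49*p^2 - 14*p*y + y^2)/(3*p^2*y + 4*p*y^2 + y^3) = (49*p^2 - 14*p*y + y^2)/(y*(3*p^2 + 4*p*y + y^2))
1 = 1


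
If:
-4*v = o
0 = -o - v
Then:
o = 0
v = 0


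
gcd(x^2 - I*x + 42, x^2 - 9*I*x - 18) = 1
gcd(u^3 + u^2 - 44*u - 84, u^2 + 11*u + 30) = u + 6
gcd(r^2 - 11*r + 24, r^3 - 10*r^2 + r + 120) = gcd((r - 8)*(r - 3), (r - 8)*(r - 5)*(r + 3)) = r - 8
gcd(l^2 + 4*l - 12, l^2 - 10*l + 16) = l - 2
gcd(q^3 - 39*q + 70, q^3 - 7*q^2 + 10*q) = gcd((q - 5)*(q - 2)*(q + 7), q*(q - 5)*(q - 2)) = q^2 - 7*q + 10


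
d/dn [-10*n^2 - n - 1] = -20*n - 1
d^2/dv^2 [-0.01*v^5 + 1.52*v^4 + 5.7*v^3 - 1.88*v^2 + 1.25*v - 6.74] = -0.2*v^3 + 18.24*v^2 + 34.2*v - 3.76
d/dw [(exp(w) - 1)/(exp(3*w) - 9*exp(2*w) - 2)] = (3*(1 - exp(w))*(exp(w) - 6)*exp(w) + exp(3*w) - 9*exp(2*w) - 2)*exp(w)/(-exp(3*w) + 9*exp(2*w) + 2)^2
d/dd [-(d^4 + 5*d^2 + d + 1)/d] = -3*d^2 - 5 + d^(-2)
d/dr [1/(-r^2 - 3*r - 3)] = (2*r + 3)/(r^2 + 3*r + 3)^2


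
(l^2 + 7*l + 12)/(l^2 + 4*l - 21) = (l^2 + 7*l + 12)/(l^2 + 4*l - 21)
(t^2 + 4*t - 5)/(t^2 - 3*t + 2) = (t + 5)/(t - 2)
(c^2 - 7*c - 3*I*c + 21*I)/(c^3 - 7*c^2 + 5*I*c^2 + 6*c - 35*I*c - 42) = (c - 3*I)/(c^2 + 5*I*c + 6)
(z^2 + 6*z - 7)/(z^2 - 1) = (z + 7)/(z + 1)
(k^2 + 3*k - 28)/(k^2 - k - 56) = (k - 4)/(k - 8)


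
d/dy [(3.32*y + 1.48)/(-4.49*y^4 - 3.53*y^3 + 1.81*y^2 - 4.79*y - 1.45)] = (44.7204*y^4 + 50.02*y^3 + 9.664*y^2 - 5.3576*y + 2.2752)/(20.1601*y^8 + 31.6994*y^7 - 3.7929*y^6 + 30.2356*y^5 + 50.1145*y^4 - 7.1028*y^3 + 17.6951*y^2 + 13.891*y + 2.1025)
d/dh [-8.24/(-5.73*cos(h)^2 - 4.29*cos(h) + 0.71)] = (94.4304*cos(h) + 35.3496)*sin(h)/(5.73*cos(h)^2 + 4.29*cos(h) - 0.71)^2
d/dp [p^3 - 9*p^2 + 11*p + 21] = 3*p^2 - 18*p + 11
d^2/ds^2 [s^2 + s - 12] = 2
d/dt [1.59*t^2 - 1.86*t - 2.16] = 3.18*t - 1.86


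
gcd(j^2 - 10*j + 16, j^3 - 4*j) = j - 2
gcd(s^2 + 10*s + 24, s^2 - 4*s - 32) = s + 4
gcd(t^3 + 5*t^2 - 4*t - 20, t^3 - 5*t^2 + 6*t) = t - 2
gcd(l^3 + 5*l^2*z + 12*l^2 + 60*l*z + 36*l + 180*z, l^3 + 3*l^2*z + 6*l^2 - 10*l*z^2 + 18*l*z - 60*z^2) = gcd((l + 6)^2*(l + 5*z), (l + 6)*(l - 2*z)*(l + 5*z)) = l^2 + 5*l*z + 6*l + 30*z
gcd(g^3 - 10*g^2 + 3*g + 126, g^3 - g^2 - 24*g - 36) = g^2 - 3*g - 18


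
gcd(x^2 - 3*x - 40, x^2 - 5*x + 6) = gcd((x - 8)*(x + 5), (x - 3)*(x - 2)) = 1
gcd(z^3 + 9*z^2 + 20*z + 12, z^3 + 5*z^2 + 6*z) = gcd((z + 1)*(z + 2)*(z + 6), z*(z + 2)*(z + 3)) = z + 2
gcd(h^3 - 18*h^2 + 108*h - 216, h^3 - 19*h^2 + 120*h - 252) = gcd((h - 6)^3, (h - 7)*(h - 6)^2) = h^2 - 12*h + 36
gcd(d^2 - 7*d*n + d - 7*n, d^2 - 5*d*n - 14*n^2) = d - 7*n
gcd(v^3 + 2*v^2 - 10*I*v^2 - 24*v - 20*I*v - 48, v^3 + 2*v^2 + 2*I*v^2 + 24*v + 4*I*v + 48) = v^2 + v*(2 - 4*I) - 8*I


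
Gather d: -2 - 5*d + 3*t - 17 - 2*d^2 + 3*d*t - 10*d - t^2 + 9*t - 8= -2*d^2 + d*(3*t - 15) - t^2 + 12*t - 27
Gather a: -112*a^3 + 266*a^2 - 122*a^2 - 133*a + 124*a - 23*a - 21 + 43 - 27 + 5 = -112*a^3 + 144*a^2 - 32*a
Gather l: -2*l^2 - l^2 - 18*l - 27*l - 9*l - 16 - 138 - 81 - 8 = -3*l^2 - 54*l - 243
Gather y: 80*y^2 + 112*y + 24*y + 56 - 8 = 80*y^2 + 136*y + 48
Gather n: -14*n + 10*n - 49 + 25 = -4*n - 24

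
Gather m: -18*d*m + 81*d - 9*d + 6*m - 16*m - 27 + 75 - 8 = 72*d + m*(-18*d - 10) + 40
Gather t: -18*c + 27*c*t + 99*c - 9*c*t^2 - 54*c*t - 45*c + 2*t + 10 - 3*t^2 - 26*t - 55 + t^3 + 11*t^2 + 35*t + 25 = 36*c + t^3 + t^2*(8 - 9*c) + t*(11 - 27*c) - 20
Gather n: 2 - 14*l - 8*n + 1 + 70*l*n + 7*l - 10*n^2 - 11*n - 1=-7*l - 10*n^2 + n*(70*l - 19) + 2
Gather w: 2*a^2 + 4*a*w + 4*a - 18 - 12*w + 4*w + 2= 2*a^2 + 4*a + w*(4*a - 8) - 16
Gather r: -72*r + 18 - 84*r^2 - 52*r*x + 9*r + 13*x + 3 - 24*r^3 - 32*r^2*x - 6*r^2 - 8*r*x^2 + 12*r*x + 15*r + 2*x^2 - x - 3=-24*r^3 + r^2*(-32*x - 90) + r*(-8*x^2 - 40*x - 48) + 2*x^2 + 12*x + 18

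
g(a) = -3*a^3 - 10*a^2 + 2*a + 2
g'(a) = -9*a^2 - 20*a + 2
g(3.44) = -231.58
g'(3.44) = -173.30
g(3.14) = -183.19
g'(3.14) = -149.54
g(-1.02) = -7.26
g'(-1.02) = 13.04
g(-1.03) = -7.39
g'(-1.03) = 13.05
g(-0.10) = 1.70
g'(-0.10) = 3.91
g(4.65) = -506.56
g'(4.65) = -285.60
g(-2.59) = -18.14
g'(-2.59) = -6.57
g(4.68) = -515.17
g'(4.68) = -288.72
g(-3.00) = -13.00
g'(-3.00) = -19.00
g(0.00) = 2.00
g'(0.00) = 2.00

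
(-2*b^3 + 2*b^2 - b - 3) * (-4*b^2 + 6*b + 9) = 8*b^5 - 20*b^4 - 2*b^3 + 24*b^2 - 27*b - 27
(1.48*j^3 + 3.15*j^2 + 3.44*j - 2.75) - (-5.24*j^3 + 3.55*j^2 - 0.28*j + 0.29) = 6.72*j^3 - 0.4*j^2 + 3.72*j - 3.04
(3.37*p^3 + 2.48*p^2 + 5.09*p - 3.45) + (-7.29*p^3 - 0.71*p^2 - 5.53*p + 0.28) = -3.92*p^3 + 1.77*p^2 - 0.44*p - 3.17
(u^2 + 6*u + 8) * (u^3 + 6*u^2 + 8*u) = u^5 + 12*u^4 + 52*u^3 + 96*u^2 + 64*u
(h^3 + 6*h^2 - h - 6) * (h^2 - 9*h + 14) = h^5 - 3*h^4 - 41*h^3 + 87*h^2 + 40*h - 84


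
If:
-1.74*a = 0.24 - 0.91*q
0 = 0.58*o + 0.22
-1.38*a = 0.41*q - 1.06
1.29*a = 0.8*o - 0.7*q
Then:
No Solution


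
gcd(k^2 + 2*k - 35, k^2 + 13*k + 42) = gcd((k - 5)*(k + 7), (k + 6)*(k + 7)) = k + 7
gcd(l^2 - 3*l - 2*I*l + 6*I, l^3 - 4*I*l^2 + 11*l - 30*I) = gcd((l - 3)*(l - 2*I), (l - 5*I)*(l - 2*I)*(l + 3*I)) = l - 2*I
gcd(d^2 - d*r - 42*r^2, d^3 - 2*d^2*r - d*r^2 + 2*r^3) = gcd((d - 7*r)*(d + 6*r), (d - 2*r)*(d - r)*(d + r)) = 1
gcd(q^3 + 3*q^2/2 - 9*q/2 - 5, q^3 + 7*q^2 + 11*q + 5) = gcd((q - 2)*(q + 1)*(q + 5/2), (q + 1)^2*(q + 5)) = q + 1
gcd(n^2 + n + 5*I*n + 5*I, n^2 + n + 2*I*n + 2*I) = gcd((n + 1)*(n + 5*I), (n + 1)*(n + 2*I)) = n + 1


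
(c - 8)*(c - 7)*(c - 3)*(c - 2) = c^4 - 20*c^3 + 137*c^2 - 370*c + 336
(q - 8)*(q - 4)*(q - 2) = q^3 - 14*q^2 + 56*q - 64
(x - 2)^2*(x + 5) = x^3 + x^2 - 16*x + 20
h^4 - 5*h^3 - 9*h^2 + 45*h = h*(h - 5)*(h - 3)*(h + 3)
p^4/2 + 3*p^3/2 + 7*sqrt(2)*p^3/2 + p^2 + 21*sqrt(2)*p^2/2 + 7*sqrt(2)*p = p*(p/2 + 1)*(p + 1)*(p + 7*sqrt(2))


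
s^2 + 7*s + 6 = (s + 1)*(s + 6)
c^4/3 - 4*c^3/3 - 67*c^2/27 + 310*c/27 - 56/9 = (c/3 + 1)*(c - 4)*(c - 7/3)*(c - 2/3)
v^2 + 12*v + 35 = (v + 5)*(v + 7)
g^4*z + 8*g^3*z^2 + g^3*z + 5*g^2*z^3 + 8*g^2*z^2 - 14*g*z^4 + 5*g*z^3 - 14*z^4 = (g - z)*(g + 2*z)*(g + 7*z)*(g*z + z)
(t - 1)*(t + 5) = t^2 + 4*t - 5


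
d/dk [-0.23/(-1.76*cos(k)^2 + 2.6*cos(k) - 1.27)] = (0.8096*cos(k) - 0.598)*sin(k)/(1.76*cos(k)^2 - 2.6*cos(k) + 1.27)^2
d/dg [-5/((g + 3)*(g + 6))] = 5*(2*g + 9)/((g + 3)^2*(g + 6)^2)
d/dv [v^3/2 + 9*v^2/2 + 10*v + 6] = 3*v^2/2 + 9*v + 10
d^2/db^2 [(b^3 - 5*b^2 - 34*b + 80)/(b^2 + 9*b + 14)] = 12*(13*b^3 + 138*b^2 + 696*b + 1444)/(b^6 + 27*b^5 + 285*b^4 + 1485*b^3 + 3990*b^2 + 5292*b + 2744)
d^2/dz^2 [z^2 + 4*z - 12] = 2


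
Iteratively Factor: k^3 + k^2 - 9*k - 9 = (k + 1)*(k^2 - 9) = (k + 1)*(k + 3)*(k - 3)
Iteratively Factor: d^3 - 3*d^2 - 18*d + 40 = (d + 4)*(d^2 - 7*d + 10) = (d - 5)*(d + 4)*(d - 2)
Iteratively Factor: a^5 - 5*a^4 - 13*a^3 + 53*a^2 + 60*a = (a - 5)*(a^4 - 13*a^2 - 12*a) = (a - 5)*(a + 1)*(a^3 - a^2 - 12*a) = a*(a - 5)*(a + 1)*(a^2 - a - 12) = a*(a - 5)*(a - 4)*(a + 1)*(a + 3)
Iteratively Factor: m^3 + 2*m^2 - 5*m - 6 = (m + 3)*(m^2 - m - 2) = (m + 1)*(m + 3)*(m - 2)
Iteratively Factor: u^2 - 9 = (u + 3)*(u - 3)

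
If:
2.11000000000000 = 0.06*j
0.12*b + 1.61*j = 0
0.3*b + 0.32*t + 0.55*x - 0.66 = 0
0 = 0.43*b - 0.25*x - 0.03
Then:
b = -471.82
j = 35.17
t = 1839.42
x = -811.65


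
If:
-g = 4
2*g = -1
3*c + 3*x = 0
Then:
No Solution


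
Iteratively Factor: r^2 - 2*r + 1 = (r - 1)*(r - 1)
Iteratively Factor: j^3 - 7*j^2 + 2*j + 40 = (j - 4)*(j^2 - 3*j - 10) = (j - 4)*(j + 2)*(j - 5)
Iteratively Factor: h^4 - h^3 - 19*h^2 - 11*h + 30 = (h + 2)*(h^3 - 3*h^2 - 13*h + 15) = (h + 2)*(h + 3)*(h^2 - 6*h + 5) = (h - 5)*(h + 2)*(h + 3)*(h - 1)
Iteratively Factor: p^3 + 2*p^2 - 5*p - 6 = (p - 2)*(p^2 + 4*p + 3) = (p - 2)*(p + 3)*(p + 1)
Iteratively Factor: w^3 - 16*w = (w + 4)*(w^2 - 4*w) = w*(w + 4)*(w - 4)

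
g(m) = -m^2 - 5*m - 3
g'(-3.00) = 1.00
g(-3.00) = 3.00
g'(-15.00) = 25.00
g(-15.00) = -153.00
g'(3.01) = -11.02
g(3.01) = -27.11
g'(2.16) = -9.32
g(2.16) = -18.47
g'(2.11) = -9.22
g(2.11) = -18.00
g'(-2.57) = 0.14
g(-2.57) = 3.25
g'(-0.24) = -4.52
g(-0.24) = -1.86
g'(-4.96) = 4.92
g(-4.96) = -2.80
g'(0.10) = -5.20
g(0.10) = -3.51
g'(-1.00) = -3.00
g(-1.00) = 1.00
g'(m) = -2*m - 5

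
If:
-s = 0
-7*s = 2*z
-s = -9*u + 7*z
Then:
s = 0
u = 0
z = 0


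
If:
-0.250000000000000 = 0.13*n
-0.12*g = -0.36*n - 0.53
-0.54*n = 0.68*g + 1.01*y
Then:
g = -1.35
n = -1.92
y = 1.94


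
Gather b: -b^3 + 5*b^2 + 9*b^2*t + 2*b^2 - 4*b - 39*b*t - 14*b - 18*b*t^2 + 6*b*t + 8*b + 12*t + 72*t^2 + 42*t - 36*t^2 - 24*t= -b^3 + b^2*(9*t + 7) + b*(-18*t^2 - 33*t - 10) + 36*t^2 + 30*t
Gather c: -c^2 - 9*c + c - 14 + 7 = -c^2 - 8*c - 7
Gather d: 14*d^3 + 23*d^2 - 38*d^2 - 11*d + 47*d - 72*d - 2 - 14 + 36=14*d^3 - 15*d^2 - 36*d + 20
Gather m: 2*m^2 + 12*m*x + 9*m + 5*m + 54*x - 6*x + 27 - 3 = 2*m^2 + m*(12*x + 14) + 48*x + 24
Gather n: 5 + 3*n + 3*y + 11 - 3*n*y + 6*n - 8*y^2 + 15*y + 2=n*(9 - 3*y) - 8*y^2 + 18*y + 18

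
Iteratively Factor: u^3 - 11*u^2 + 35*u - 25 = (u - 1)*(u^2 - 10*u + 25) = (u - 5)*(u - 1)*(u - 5)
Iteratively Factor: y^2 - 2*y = (y)*(y - 2)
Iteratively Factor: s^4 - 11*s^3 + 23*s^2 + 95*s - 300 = (s - 5)*(s^3 - 6*s^2 - 7*s + 60) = (s - 5)*(s - 4)*(s^2 - 2*s - 15) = (s - 5)^2*(s - 4)*(s + 3)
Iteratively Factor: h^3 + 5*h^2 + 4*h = (h)*(h^2 + 5*h + 4) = h*(h + 1)*(h + 4)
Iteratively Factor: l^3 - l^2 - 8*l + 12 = (l - 2)*(l^2 + l - 6) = (l - 2)^2*(l + 3)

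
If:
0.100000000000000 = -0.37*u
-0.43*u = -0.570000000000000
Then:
No Solution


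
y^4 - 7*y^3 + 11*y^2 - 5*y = y*(y - 5)*(y - 1)^2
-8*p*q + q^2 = q*(-8*p + q)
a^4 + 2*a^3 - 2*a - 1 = (a - 1)*(a + 1)^3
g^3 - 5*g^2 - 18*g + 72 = (g - 6)*(g - 3)*(g + 4)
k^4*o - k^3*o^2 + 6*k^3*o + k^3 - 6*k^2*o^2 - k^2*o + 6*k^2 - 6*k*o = k*(k + 6)*(k - o)*(k*o + 1)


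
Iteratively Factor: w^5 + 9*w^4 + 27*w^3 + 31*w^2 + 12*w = (w)*(w^4 + 9*w^3 + 27*w^2 + 31*w + 12) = w*(w + 3)*(w^3 + 6*w^2 + 9*w + 4) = w*(w + 1)*(w + 3)*(w^2 + 5*w + 4) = w*(w + 1)^2*(w + 3)*(w + 4)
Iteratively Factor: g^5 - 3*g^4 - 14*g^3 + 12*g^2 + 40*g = (g + 2)*(g^4 - 5*g^3 - 4*g^2 + 20*g) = (g - 5)*(g + 2)*(g^3 - 4*g) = (g - 5)*(g - 2)*(g + 2)*(g^2 + 2*g) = g*(g - 5)*(g - 2)*(g + 2)*(g + 2)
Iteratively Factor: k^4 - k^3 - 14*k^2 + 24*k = (k + 4)*(k^3 - 5*k^2 + 6*k) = (k - 3)*(k + 4)*(k^2 - 2*k) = k*(k - 3)*(k + 4)*(k - 2)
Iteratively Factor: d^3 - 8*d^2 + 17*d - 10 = (d - 5)*(d^2 - 3*d + 2) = (d - 5)*(d - 2)*(d - 1)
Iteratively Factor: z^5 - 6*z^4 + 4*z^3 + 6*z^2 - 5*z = (z - 1)*(z^4 - 5*z^3 - z^2 + 5*z) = (z - 5)*(z - 1)*(z^3 - z) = (z - 5)*(z - 1)^2*(z^2 + z) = (z - 5)*(z - 1)^2*(z + 1)*(z)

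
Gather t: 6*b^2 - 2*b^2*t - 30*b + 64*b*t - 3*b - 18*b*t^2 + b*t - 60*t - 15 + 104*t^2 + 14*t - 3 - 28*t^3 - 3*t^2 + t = 6*b^2 - 33*b - 28*t^3 + t^2*(101 - 18*b) + t*(-2*b^2 + 65*b - 45) - 18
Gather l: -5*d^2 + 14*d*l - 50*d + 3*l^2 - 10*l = -5*d^2 - 50*d + 3*l^2 + l*(14*d - 10)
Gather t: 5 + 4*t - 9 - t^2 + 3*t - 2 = -t^2 + 7*t - 6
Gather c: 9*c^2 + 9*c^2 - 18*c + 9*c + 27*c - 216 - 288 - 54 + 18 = 18*c^2 + 18*c - 540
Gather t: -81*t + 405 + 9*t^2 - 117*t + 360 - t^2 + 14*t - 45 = 8*t^2 - 184*t + 720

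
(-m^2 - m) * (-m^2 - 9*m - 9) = m^4 + 10*m^3 + 18*m^2 + 9*m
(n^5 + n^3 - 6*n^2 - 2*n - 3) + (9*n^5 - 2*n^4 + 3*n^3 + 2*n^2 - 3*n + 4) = 10*n^5 - 2*n^4 + 4*n^3 - 4*n^2 - 5*n + 1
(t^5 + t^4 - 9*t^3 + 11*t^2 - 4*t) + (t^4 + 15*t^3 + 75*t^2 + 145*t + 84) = t^5 + 2*t^4 + 6*t^3 + 86*t^2 + 141*t + 84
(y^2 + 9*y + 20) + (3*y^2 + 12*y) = 4*y^2 + 21*y + 20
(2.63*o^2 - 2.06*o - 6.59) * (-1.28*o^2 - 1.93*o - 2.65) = -3.3664*o^4 - 2.4391*o^3 + 5.4415*o^2 + 18.1777*o + 17.4635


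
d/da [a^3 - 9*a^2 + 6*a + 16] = 3*a^2 - 18*a + 6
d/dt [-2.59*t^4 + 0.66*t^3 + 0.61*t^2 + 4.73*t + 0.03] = -10.36*t^3 + 1.98*t^2 + 1.22*t + 4.73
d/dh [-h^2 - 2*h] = -2*h - 2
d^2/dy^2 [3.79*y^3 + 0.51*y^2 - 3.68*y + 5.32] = 22.74*y + 1.02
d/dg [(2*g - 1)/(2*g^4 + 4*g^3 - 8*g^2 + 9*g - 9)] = (-12*g^4 - 8*g^3 + 28*g^2 - 16*g - 9)/(4*g^8 + 16*g^7 - 16*g^6 - 28*g^5 + 100*g^4 - 216*g^3 + 225*g^2 - 162*g + 81)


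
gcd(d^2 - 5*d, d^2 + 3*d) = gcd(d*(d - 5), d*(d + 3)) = d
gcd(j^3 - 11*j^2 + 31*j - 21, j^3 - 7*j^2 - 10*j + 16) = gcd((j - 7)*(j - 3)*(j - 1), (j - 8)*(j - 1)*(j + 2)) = j - 1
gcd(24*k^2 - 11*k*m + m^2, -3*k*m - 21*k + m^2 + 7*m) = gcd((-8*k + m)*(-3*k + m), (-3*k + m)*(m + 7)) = 3*k - m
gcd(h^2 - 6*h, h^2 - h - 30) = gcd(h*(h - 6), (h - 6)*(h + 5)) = h - 6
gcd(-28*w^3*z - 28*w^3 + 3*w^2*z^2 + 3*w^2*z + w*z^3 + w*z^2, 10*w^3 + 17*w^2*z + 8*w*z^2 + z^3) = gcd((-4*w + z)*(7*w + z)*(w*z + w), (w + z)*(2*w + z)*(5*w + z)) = 1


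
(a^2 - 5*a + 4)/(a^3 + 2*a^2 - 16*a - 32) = (a - 1)/(a^2 + 6*a + 8)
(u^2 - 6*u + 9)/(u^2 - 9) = (u - 3)/(u + 3)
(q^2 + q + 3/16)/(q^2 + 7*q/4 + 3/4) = (q + 1/4)/(q + 1)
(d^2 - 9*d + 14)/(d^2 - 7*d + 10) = (d - 7)/(d - 5)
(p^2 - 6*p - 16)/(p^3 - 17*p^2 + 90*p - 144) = (p + 2)/(p^2 - 9*p + 18)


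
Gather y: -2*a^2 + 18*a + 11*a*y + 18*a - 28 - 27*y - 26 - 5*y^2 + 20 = -2*a^2 + 36*a - 5*y^2 + y*(11*a - 27) - 34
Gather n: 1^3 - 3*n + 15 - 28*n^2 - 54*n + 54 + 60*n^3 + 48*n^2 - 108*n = 60*n^3 + 20*n^2 - 165*n + 70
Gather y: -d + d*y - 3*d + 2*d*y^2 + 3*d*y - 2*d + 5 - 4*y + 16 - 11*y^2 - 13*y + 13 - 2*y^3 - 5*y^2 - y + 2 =-6*d - 2*y^3 + y^2*(2*d - 16) + y*(4*d - 18) + 36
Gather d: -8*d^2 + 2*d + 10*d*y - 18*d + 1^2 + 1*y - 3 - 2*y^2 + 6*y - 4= -8*d^2 + d*(10*y - 16) - 2*y^2 + 7*y - 6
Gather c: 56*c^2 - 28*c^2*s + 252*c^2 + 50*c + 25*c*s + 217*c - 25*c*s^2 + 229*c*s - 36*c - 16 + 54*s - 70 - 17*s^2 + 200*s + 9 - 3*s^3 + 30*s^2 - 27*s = c^2*(308 - 28*s) + c*(-25*s^2 + 254*s + 231) - 3*s^3 + 13*s^2 + 227*s - 77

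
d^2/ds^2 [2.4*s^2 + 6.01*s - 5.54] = 4.80000000000000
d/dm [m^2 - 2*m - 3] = 2*m - 2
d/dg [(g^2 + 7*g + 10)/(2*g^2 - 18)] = (-7*g^2 - 38*g - 63)/(2*(g^4 - 18*g^2 + 81))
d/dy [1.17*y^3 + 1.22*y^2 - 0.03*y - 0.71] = 3.51*y^2 + 2.44*y - 0.03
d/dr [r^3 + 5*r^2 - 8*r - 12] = 3*r^2 + 10*r - 8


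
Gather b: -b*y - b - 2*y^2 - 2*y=b*(-y - 1) - 2*y^2 - 2*y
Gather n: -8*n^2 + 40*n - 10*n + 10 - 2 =-8*n^2 + 30*n + 8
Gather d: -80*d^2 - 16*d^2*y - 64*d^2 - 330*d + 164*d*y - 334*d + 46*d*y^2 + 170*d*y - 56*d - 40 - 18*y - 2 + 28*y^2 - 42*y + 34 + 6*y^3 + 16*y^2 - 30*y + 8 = d^2*(-16*y - 144) + d*(46*y^2 + 334*y - 720) + 6*y^3 + 44*y^2 - 90*y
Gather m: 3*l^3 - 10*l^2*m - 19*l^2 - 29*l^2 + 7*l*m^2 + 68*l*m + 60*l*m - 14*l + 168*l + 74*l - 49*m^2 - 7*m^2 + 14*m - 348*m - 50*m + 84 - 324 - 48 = 3*l^3 - 48*l^2 + 228*l + m^2*(7*l - 56) + m*(-10*l^2 + 128*l - 384) - 288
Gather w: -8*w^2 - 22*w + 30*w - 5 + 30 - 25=-8*w^2 + 8*w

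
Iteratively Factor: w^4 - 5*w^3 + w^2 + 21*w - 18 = (w + 2)*(w^3 - 7*w^2 + 15*w - 9) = (w - 1)*(w + 2)*(w^2 - 6*w + 9) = (w - 3)*(w - 1)*(w + 2)*(w - 3)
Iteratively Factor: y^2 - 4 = (y - 2)*(y + 2)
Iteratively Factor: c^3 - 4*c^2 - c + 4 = (c + 1)*(c^2 - 5*c + 4) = (c - 4)*(c + 1)*(c - 1)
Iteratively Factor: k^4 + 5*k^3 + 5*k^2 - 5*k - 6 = (k - 1)*(k^3 + 6*k^2 + 11*k + 6) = (k - 1)*(k + 3)*(k^2 + 3*k + 2) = (k - 1)*(k + 2)*(k + 3)*(k + 1)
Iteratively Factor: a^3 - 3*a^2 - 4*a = (a)*(a^2 - 3*a - 4) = a*(a + 1)*(a - 4)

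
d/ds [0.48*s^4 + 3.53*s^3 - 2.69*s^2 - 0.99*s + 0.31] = 1.92*s^3 + 10.59*s^2 - 5.38*s - 0.99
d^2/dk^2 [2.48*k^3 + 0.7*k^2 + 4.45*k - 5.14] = 14.88*k + 1.4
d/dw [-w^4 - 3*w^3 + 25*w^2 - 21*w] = -4*w^3 - 9*w^2 + 50*w - 21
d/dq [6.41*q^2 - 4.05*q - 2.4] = 12.82*q - 4.05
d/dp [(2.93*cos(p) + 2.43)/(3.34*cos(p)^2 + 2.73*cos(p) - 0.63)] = (9.7862*cos(p)^2 + 16.2324*cos(p) + 8.4798)*sin(p)/(11.1556*cos(p)^4 + 18.2364*cos(p)^3 + 3.2445*cos(p)^2 - 3.4398*cos(p) + 0.3969)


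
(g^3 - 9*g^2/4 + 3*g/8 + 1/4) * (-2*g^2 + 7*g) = -2*g^5 + 23*g^4/2 - 33*g^3/2 + 17*g^2/8 + 7*g/4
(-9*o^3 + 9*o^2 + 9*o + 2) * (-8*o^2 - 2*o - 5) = 72*o^5 - 54*o^4 - 45*o^3 - 79*o^2 - 49*o - 10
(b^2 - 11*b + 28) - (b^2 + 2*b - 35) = 63 - 13*b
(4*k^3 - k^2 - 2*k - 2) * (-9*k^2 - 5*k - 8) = -36*k^5 - 11*k^4 - 9*k^3 + 36*k^2 + 26*k + 16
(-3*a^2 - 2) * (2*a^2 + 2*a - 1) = -6*a^4 - 6*a^3 - a^2 - 4*a + 2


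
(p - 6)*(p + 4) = p^2 - 2*p - 24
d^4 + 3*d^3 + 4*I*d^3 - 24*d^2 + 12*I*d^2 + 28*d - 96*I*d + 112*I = (d - 2)^2*(d + 7)*(d + 4*I)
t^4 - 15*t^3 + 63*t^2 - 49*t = t*(t - 7)^2*(t - 1)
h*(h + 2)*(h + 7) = h^3 + 9*h^2 + 14*h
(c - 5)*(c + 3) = c^2 - 2*c - 15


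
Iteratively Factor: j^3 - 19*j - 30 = (j + 3)*(j^2 - 3*j - 10) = (j - 5)*(j + 3)*(j + 2)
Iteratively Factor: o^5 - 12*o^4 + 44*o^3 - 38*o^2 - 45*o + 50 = (o - 2)*(o^4 - 10*o^3 + 24*o^2 + 10*o - 25) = (o - 2)*(o - 1)*(o^3 - 9*o^2 + 15*o + 25) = (o - 5)*(o - 2)*(o - 1)*(o^2 - 4*o - 5) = (o - 5)*(o - 2)*(o - 1)*(o + 1)*(o - 5)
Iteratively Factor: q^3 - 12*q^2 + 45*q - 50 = (q - 5)*(q^2 - 7*q + 10) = (q - 5)^2*(q - 2)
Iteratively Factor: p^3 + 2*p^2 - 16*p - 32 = (p - 4)*(p^2 + 6*p + 8) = (p - 4)*(p + 2)*(p + 4)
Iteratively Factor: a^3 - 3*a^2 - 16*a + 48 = (a + 4)*(a^2 - 7*a + 12) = (a - 3)*(a + 4)*(a - 4)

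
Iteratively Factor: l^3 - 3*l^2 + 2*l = (l - 1)*(l^2 - 2*l) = (l - 2)*(l - 1)*(l)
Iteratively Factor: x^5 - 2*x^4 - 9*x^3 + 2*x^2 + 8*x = (x - 1)*(x^4 - x^3 - 10*x^2 - 8*x) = x*(x - 1)*(x^3 - x^2 - 10*x - 8) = x*(x - 1)*(x + 2)*(x^2 - 3*x - 4) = x*(x - 1)*(x + 1)*(x + 2)*(x - 4)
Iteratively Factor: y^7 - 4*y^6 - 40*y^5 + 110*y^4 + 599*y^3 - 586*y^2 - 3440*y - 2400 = (y - 5)*(y^6 + y^5 - 35*y^4 - 65*y^3 + 274*y^2 + 784*y + 480) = (y - 5)*(y - 4)*(y^5 + 5*y^4 - 15*y^3 - 125*y^2 - 226*y - 120) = (y - 5)*(y - 4)*(y + 2)*(y^4 + 3*y^3 - 21*y^2 - 83*y - 60) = (y - 5)*(y - 4)*(y + 2)*(y + 3)*(y^3 - 21*y - 20) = (y - 5)^2*(y - 4)*(y + 2)*(y + 3)*(y^2 + 5*y + 4) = (y - 5)^2*(y - 4)*(y + 1)*(y + 2)*(y + 3)*(y + 4)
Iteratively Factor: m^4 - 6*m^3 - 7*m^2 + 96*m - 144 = (m - 4)*(m^3 - 2*m^2 - 15*m + 36) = (m - 4)*(m - 3)*(m^2 + m - 12) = (m - 4)*(m - 3)^2*(m + 4)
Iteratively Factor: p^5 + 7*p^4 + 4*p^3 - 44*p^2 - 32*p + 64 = (p + 4)*(p^4 + 3*p^3 - 8*p^2 - 12*p + 16) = (p + 4)^2*(p^3 - p^2 - 4*p + 4) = (p - 2)*(p + 4)^2*(p^2 + p - 2) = (p - 2)*(p + 2)*(p + 4)^2*(p - 1)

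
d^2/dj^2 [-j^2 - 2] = -2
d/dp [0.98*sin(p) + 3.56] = 0.98*cos(p)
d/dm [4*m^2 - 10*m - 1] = 8*m - 10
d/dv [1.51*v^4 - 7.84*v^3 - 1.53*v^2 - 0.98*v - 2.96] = 6.04*v^3 - 23.52*v^2 - 3.06*v - 0.98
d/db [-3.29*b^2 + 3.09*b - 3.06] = 3.09 - 6.58*b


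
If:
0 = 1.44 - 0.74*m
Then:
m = 1.95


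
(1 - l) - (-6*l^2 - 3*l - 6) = 6*l^2 + 2*l + 7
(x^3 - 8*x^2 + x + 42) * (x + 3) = x^4 - 5*x^3 - 23*x^2 + 45*x + 126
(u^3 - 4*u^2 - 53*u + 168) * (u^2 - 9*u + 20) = u^5 - 13*u^4 + 3*u^3 + 565*u^2 - 2572*u + 3360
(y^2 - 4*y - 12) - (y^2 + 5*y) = -9*y - 12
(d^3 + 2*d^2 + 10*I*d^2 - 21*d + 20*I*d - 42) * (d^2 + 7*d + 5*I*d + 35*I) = d^5 + 9*d^4 + 15*I*d^4 - 57*d^3 + 135*I*d^3 - 639*d^2 + 105*I*d^2 - 994*d - 945*I*d - 1470*I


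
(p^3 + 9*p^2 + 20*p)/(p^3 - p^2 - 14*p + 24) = p*(p + 5)/(p^2 - 5*p + 6)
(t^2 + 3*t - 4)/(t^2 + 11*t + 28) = (t - 1)/(t + 7)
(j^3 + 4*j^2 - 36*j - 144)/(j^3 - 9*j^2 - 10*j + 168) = (j + 6)/(j - 7)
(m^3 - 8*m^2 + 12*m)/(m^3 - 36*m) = (m - 2)/(m + 6)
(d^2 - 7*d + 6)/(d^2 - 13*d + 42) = (d - 1)/(d - 7)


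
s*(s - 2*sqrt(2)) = s^2 - 2*sqrt(2)*s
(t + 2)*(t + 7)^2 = t^3 + 16*t^2 + 77*t + 98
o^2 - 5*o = o*(o - 5)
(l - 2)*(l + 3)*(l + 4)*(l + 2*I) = l^4 + 5*l^3 + 2*I*l^3 - 2*l^2 + 10*I*l^2 - 24*l - 4*I*l - 48*I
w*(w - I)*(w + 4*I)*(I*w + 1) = I*w^4 - 2*w^3 + 7*I*w^2 + 4*w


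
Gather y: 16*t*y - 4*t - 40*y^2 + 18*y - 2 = -4*t - 40*y^2 + y*(16*t + 18) - 2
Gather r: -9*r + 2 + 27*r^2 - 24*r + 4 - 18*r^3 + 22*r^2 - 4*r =-18*r^3 + 49*r^2 - 37*r + 6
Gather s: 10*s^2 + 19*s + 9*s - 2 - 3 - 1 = 10*s^2 + 28*s - 6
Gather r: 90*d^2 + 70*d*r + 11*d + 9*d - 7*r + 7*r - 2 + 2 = 90*d^2 + 70*d*r + 20*d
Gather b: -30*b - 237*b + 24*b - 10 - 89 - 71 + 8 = -243*b - 162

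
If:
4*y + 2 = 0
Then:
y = -1/2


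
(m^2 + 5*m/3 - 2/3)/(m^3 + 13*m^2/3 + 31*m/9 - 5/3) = 3*(m + 2)/(3*m^2 + 14*m + 15)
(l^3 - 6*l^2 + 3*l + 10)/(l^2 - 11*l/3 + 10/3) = 3*(l^2 - 4*l - 5)/(3*l - 5)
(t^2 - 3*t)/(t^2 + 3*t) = (t - 3)/(t + 3)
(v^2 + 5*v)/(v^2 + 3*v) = (v + 5)/(v + 3)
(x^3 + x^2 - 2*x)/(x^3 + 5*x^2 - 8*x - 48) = x*(x^2 + x - 2)/(x^3 + 5*x^2 - 8*x - 48)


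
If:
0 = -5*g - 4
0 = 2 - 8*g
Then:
No Solution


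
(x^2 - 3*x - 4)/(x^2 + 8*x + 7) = (x - 4)/(x + 7)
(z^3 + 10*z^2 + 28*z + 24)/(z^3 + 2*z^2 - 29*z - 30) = (z^2 + 4*z + 4)/(z^2 - 4*z - 5)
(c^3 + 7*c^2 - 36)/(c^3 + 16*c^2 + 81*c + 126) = (c - 2)/(c + 7)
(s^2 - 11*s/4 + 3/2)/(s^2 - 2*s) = (s - 3/4)/s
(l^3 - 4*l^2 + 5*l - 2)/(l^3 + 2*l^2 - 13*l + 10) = (l - 1)/(l + 5)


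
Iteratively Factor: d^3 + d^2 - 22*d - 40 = (d - 5)*(d^2 + 6*d + 8) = (d - 5)*(d + 2)*(d + 4)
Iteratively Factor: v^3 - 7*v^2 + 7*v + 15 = (v + 1)*(v^2 - 8*v + 15) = (v - 5)*(v + 1)*(v - 3)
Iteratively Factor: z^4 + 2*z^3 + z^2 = (z)*(z^3 + 2*z^2 + z) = z*(z + 1)*(z^2 + z) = z*(z + 1)^2*(z)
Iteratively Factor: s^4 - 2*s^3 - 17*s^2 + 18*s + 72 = (s + 2)*(s^3 - 4*s^2 - 9*s + 36) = (s + 2)*(s + 3)*(s^2 - 7*s + 12) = (s - 4)*(s + 2)*(s + 3)*(s - 3)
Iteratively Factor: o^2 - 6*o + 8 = (o - 4)*(o - 2)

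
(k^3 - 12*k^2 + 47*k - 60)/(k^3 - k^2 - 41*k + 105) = (k - 4)/(k + 7)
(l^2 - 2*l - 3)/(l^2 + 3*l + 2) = (l - 3)/(l + 2)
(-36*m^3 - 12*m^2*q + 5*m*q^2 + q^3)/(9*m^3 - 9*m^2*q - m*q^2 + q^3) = (12*m^2 + 8*m*q + q^2)/(-3*m^2 + 2*m*q + q^2)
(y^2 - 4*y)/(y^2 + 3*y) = (y - 4)/(y + 3)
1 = 1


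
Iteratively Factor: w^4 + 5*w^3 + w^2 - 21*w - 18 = (w - 2)*(w^3 + 7*w^2 + 15*w + 9) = (w - 2)*(w + 3)*(w^2 + 4*w + 3) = (w - 2)*(w + 1)*(w + 3)*(w + 3)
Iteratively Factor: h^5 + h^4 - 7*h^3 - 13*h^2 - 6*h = (h - 3)*(h^4 + 4*h^3 + 5*h^2 + 2*h) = (h - 3)*(h + 1)*(h^3 + 3*h^2 + 2*h) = (h - 3)*(h + 1)*(h + 2)*(h^2 + h) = h*(h - 3)*(h + 1)*(h + 2)*(h + 1)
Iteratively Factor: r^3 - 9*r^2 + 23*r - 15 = (r - 3)*(r^2 - 6*r + 5) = (r - 5)*(r - 3)*(r - 1)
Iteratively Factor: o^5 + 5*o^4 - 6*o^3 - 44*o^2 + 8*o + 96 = (o + 4)*(o^4 + o^3 - 10*o^2 - 4*o + 24) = (o + 2)*(o + 4)*(o^3 - o^2 - 8*o + 12) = (o - 2)*(o + 2)*(o + 4)*(o^2 + o - 6) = (o - 2)*(o + 2)*(o + 3)*(o + 4)*(o - 2)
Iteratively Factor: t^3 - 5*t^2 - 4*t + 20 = (t - 2)*(t^2 - 3*t - 10) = (t - 2)*(t + 2)*(t - 5)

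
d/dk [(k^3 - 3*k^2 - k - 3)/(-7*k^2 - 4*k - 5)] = (-7*k^4 - 8*k^3 - 10*k^2 - 12*k - 7)/(49*k^4 + 56*k^3 + 86*k^2 + 40*k + 25)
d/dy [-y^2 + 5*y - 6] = 5 - 2*y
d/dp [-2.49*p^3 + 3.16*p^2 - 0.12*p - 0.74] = -7.47*p^2 + 6.32*p - 0.12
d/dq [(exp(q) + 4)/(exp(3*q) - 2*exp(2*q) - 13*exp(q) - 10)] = ((exp(q) + 4)*(-3*exp(2*q) + 4*exp(q) + 13) + exp(3*q) - 2*exp(2*q) - 13*exp(q) - 10)*exp(q)/(-exp(3*q) + 2*exp(2*q) + 13*exp(q) + 10)^2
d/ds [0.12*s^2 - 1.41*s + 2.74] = 0.24*s - 1.41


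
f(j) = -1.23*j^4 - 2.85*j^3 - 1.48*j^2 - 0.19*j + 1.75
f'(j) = -4.92*j^3 - 8.55*j^2 - 2.96*j - 0.19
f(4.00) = -519.97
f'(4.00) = -463.71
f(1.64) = -24.01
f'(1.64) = -49.74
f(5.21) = -1348.73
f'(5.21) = -943.48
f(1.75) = -29.93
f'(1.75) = -57.92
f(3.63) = -368.33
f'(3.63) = -358.93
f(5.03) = -1186.72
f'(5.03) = -857.54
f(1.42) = -14.67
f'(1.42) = -35.72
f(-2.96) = -31.16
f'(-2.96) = 61.26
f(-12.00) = -20789.57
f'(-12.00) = 7305.89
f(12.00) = -30643.73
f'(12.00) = -9768.67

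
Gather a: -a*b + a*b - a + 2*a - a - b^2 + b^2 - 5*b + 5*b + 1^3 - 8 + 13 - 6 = 0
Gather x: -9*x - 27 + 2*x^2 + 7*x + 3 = 2*x^2 - 2*x - 24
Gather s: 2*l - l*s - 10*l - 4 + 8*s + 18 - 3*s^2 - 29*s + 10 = -8*l - 3*s^2 + s*(-l - 21) + 24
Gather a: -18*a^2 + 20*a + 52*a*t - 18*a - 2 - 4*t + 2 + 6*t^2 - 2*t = -18*a^2 + a*(52*t + 2) + 6*t^2 - 6*t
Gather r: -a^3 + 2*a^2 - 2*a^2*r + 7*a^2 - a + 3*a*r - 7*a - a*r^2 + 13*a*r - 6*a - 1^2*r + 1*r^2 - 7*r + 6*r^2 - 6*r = -a^3 + 9*a^2 - 14*a + r^2*(7 - a) + r*(-2*a^2 + 16*a - 14)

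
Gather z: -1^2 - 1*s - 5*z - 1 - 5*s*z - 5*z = -s + z*(-5*s - 10) - 2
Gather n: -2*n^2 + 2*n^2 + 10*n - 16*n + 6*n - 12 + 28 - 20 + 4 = 0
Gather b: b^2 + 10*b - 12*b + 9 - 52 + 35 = b^2 - 2*b - 8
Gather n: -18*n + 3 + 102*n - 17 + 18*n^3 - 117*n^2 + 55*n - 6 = 18*n^3 - 117*n^2 + 139*n - 20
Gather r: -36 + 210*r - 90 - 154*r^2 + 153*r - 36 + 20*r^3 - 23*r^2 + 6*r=20*r^3 - 177*r^2 + 369*r - 162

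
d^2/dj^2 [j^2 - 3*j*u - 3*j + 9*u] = 2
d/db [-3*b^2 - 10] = -6*b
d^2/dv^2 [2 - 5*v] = 0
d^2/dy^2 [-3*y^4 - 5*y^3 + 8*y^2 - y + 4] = -36*y^2 - 30*y + 16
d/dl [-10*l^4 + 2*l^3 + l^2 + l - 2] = -40*l^3 + 6*l^2 + 2*l + 1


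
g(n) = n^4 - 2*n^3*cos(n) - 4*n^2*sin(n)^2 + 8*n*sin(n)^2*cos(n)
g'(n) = 2*n^3*sin(n) + 4*n^3 - 8*n^2*sin(n)*cos(n) - 6*n^2*cos(n) - 8*n*sin(n)^3 - 8*n*sin(n)^2 + 16*n*sin(n)*cos(n)^2 + 8*sin(n)^2*cos(n)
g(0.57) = 0.53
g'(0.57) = 1.52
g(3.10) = 151.77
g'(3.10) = 184.45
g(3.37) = 199.86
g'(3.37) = 169.04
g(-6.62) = 2443.61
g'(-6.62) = -1071.65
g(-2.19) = 4.83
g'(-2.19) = -17.65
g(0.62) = 0.60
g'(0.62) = 1.27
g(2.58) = 60.87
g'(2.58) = 149.65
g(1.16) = -0.85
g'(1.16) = -7.61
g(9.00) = 7823.26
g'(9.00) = 4233.76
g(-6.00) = 1695.95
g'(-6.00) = -1288.71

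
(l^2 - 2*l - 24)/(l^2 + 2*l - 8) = (l - 6)/(l - 2)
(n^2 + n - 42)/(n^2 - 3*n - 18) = (n + 7)/(n + 3)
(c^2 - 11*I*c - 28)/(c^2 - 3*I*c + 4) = (c - 7*I)/(c + I)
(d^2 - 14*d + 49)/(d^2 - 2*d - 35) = (d - 7)/(d + 5)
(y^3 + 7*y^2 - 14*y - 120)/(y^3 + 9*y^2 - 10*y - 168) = (y + 5)/(y + 7)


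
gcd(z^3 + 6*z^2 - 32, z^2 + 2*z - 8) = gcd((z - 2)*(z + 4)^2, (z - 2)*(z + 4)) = z^2 + 2*z - 8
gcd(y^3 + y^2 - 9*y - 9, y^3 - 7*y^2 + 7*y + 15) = y^2 - 2*y - 3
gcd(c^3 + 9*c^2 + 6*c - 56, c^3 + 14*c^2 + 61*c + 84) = c^2 + 11*c + 28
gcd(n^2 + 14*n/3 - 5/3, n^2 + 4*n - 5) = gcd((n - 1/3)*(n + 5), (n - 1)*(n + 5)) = n + 5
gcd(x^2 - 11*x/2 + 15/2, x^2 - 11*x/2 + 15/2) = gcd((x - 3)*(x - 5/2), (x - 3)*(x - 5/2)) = x^2 - 11*x/2 + 15/2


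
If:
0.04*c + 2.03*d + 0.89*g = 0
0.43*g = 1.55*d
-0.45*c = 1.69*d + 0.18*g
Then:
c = 0.00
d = 0.00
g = 0.00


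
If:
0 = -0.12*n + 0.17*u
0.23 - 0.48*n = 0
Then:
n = 0.48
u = 0.34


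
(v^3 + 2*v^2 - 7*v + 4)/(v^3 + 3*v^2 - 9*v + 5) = (v + 4)/(v + 5)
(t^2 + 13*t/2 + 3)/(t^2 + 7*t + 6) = (t + 1/2)/(t + 1)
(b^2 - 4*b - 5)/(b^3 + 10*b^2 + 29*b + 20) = (b - 5)/(b^2 + 9*b + 20)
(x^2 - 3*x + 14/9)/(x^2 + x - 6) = (x^2 - 3*x + 14/9)/(x^2 + x - 6)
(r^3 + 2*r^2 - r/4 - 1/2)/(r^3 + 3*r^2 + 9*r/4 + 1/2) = (2*r - 1)/(2*r + 1)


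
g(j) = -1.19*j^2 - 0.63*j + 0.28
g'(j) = -2.38*j - 0.63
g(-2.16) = -3.91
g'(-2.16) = 4.51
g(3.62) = -17.59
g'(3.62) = -9.25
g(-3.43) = -11.56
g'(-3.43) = 7.53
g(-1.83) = -2.55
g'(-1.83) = 3.73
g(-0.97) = -0.23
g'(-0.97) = 1.68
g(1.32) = -2.63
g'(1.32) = -3.77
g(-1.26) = -0.82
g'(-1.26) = 2.37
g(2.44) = -8.34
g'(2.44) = -6.44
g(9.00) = -101.78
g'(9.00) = -22.05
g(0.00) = 0.28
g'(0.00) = -0.63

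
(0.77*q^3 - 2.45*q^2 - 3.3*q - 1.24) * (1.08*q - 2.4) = 0.8316*q^4 - 4.494*q^3 + 2.316*q^2 + 6.5808*q + 2.976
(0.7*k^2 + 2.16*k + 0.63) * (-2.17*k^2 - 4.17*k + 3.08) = -1.519*k^4 - 7.6062*k^3 - 8.2183*k^2 + 4.0257*k + 1.9404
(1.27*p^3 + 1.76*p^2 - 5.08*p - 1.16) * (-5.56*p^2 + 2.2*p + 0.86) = -7.0612*p^5 - 6.9916*p^4 + 33.209*p^3 - 3.2128*p^2 - 6.9208*p - 0.9976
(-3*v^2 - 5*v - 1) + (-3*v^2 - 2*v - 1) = -6*v^2 - 7*v - 2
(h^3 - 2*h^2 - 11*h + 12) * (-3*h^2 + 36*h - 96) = -3*h^5 + 42*h^4 - 135*h^3 - 240*h^2 + 1488*h - 1152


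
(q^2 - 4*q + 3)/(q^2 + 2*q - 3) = (q - 3)/(q + 3)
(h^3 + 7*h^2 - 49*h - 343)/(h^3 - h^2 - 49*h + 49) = (h + 7)/(h - 1)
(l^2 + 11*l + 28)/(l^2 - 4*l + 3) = (l^2 + 11*l + 28)/(l^2 - 4*l + 3)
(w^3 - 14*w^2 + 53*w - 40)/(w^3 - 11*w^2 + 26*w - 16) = (w - 5)/(w - 2)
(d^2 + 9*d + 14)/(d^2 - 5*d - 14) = (d + 7)/(d - 7)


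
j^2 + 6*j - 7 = (j - 1)*(j + 7)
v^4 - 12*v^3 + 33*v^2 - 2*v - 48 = (v - 8)*(v - 3)*(v - 2)*(v + 1)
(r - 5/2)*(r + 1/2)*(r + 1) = r^3 - r^2 - 13*r/4 - 5/4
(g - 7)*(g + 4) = g^2 - 3*g - 28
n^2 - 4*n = n*(n - 4)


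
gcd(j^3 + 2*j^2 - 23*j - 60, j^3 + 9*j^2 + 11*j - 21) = j + 3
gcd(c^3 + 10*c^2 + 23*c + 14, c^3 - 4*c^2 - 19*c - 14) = c^2 + 3*c + 2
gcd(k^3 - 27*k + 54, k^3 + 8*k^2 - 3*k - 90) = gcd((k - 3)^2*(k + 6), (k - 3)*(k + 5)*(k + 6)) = k^2 + 3*k - 18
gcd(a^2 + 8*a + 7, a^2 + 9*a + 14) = a + 7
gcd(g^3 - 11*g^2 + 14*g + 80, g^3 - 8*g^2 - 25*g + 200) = g^2 - 13*g + 40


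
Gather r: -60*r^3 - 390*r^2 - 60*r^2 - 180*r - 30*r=-60*r^3 - 450*r^2 - 210*r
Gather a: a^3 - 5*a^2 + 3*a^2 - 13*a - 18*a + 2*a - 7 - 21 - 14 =a^3 - 2*a^2 - 29*a - 42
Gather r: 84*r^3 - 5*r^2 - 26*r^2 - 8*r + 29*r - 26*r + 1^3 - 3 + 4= 84*r^3 - 31*r^2 - 5*r + 2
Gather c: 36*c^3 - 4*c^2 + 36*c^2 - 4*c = 36*c^3 + 32*c^2 - 4*c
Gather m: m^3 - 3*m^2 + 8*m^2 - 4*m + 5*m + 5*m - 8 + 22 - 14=m^3 + 5*m^2 + 6*m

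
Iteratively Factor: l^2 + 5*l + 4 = (l + 1)*(l + 4)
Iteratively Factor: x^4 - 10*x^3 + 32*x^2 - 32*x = (x)*(x^3 - 10*x^2 + 32*x - 32) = x*(x - 4)*(x^2 - 6*x + 8) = x*(x - 4)*(x - 2)*(x - 4)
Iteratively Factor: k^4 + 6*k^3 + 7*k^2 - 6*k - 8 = (k - 1)*(k^3 + 7*k^2 + 14*k + 8) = (k - 1)*(k + 4)*(k^2 + 3*k + 2) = (k - 1)*(k + 1)*(k + 4)*(k + 2)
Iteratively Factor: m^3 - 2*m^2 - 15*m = (m - 5)*(m^2 + 3*m) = m*(m - 5)*(m + 3)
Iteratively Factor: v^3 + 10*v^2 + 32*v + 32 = (v + 4)*(v^2 + 6*v + 8) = (v + 2)*(v + 4)*(v + 4)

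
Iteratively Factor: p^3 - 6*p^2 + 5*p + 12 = (p - 4)*(p^2 - 2*p - 3) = (p - 4)*(p - 3)*(p + 1)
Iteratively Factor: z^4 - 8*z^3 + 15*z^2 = (z)*(z^3 - 8*z^2 + 15*z) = z*(z - 5)*(z^2 - 3*z) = z*(z - 5)*(z - 3)*(z)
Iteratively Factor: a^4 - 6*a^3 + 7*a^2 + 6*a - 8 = (a - 4)*(a^3 - 2*a^2 - a + 2) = (a - 4)*(a - 2)*(a^2 - 1) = (a - 4)*(a - 2)*(a - 1)*(a + 1)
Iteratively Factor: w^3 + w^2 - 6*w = (w + 3)*(w^2 - 2*w) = (w - 2)*(w + 3)*(w)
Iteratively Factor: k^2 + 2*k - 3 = (k - 1)*(k + 3)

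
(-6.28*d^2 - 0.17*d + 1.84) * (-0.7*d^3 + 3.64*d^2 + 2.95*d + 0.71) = 4.396*d^5 - 22.7402*d^4 - 20.4328*d^3 + 1.7373*d^2 + 5.3073*d + 1.3064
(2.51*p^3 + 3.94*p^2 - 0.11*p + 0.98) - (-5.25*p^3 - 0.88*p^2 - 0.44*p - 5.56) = 7.76*p^3 + 4.82*p^2 + 0.33*p + 6.54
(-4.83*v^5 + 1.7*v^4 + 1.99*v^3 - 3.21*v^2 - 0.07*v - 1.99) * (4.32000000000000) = -20.8656*v^5 + 7.344*v^4 + 8.5968*v^3 - 13.8672*v^2 - 0.3024*v - 8.5968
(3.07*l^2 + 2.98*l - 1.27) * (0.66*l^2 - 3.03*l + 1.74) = 2.0262*l^4 - 7.3353*l^3 - 4.5258*l^2 + 9.0333*l - 2.2098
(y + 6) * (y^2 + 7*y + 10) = y^3 + 13*y^2 + 52*y + 60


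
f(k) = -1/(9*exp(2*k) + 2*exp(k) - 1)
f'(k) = -(-18*exp(2*k) - 2*exp(k))/(9*exp(2*k) + 2*exp(k) - 1)^2 = (18*exp(k) + 2)*exp(k)/(9*exp(2*k) + 2*exp(k) - 1)^2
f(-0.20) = -0.15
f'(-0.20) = 0.31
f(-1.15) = -1.87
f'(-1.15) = 8.50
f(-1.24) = -3.01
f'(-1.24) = 18.87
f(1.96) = -0.00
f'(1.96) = 0.00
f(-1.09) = -1.45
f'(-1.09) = 5.69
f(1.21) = -0.01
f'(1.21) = 0.02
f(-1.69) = 3.08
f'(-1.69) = 9.32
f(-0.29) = -0.18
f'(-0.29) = 0.38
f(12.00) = 0.00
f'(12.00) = 0.00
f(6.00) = 0.00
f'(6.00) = 0.00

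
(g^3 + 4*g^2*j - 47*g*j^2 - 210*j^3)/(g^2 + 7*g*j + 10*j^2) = (g^2 - g*j - 42*j^2)/(g + 2*j)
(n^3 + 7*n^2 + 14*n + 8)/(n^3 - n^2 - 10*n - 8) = (n + 4)/(n - 4)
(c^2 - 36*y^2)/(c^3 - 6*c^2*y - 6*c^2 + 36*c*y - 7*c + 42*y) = (c + 6*y)/(c^2 - 6*c - 7)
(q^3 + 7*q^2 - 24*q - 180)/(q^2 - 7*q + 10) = (q^2 + 12*q + 36)/(q - 2)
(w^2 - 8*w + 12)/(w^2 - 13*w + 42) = (w - 2)/(w - 7)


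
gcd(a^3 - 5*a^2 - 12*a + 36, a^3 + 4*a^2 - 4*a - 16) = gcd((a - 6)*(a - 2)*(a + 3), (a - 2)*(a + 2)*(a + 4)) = a - 2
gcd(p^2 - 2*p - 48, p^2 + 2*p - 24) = p + 6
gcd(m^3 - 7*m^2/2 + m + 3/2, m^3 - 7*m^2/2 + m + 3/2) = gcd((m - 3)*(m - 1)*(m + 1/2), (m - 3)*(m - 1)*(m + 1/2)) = m^3 - 7*m^2/2 + m + 3/2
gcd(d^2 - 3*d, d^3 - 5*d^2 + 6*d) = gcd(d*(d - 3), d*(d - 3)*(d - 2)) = d^2 - 3*d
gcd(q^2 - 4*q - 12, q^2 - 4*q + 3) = 1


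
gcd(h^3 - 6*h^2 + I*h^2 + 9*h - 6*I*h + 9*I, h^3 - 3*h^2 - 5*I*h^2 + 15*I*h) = h - 3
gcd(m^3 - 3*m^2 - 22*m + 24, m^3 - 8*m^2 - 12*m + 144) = m^2 - 2*m - 24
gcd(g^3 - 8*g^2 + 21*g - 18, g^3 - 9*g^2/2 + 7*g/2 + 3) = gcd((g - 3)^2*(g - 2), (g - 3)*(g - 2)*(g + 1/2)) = g^2 - 5*g + 6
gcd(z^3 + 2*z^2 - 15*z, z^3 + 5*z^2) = z^2 + 5*z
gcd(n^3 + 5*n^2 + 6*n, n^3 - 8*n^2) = n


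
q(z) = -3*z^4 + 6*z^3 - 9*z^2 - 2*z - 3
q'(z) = -12*z^3 + 18*z^2 - 18*z - 2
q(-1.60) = -67.08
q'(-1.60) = 122.03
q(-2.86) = -411.98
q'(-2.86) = 477.44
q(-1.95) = -121.19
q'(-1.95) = 190.52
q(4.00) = -539.00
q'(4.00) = -554.00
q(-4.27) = -1623.00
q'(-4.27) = 1337.31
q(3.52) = -320.43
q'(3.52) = -365.70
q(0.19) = -3.67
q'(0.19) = -4.85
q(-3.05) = -510.47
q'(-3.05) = 560.82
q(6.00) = -2931.00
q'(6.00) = -2054.00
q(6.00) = -2931.00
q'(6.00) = -2054.00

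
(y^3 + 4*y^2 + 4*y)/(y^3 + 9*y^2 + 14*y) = (y + 2)/(y + 7)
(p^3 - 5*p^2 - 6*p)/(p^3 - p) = (p - 6)/(p - 1)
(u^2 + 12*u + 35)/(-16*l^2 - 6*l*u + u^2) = (u^2 + 12*u + 35)/(-16*l^2 - 6*l*u + u^2)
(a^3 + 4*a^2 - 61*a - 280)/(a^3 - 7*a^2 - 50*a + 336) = (a + 5)/(a - 6)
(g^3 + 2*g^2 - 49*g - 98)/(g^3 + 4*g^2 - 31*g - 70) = (g - 7)/(g - 5)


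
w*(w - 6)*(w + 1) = w^3 - 5*w^2 - 6*w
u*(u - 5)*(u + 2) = u^3 - 3*u^2 - 10*u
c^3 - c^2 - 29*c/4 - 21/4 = (c - 7/2)*(c + 1)*(c + 3/2)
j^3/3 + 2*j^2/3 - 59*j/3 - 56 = (j/3 + 1)*(j - 8)*(j + 7)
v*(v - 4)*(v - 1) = v^3 - 5*v^2 + 4*v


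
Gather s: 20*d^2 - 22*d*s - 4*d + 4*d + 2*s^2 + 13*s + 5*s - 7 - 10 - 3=20*d^2 + 2*s^2 + s*(18 - 22*d) - 20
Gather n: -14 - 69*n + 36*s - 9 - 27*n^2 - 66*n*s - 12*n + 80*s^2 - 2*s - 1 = -27*n^2 + n*(-66*s - 81) + 80*s^2 + 34*s - 24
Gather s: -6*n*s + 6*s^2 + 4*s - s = 6*s^2 + s*(3 - 6*n)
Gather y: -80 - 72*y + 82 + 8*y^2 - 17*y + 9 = 8*y^2 - 89*y + 11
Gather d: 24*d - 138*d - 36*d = -150*d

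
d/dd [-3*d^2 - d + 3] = -6*d - 1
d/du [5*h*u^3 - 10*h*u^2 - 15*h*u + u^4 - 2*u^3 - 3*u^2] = 15*h*u^2 - 20*h*u - 15*h + 4*u^3 - 6*u^2 - 6*u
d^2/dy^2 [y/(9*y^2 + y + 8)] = 2*(y*(18*y + 1)^2 - (27*y + 1)*(9*y^2 + y + 8))/(9*y^2 + y + 8)^3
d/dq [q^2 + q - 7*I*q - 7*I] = 2*q + 1 - 7*I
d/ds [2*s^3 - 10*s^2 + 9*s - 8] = 6*s^2 - 20*s + 9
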